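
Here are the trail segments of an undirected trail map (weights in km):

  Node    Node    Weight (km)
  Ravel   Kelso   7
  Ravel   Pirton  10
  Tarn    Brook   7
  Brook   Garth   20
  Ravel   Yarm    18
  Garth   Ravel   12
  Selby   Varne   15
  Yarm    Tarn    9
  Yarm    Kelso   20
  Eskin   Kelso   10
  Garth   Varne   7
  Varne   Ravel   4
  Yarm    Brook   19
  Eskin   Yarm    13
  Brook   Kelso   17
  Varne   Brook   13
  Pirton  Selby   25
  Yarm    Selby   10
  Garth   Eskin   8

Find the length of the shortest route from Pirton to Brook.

27 km

Candidate routes:
Pirton–Ravel–Garth–Varne–Brook: 10+12+7+13 = 42
Pirton–Ravel–Varne–Garth–Brook: 10+4+7+20 = 41
Pirton–Ravel–Kelso–Brook: 10+7+17 = 34
Pirton–Ravel–Varne–Brook: 10+4+13 = 27
The minimum is 27 km via Pirton–Ravel–Varne–Brook.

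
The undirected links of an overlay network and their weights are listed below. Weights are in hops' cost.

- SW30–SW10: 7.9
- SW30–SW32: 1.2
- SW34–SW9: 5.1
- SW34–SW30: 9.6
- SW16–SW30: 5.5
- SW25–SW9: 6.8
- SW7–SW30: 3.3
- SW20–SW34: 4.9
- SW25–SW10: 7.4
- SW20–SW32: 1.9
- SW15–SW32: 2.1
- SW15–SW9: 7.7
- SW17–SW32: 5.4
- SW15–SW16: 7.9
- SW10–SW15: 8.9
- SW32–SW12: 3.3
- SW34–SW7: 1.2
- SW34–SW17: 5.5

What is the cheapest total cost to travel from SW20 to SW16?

8.6 hops' cost

Settle nodes by increasing distance from SW20:
SW20: 0
SW32: 1.9  (via SW20)
SW30: 3.1  (via SW32)
SW15: 4  (via SW32)
SW34: 4.9  (via SW20)
SW12: 5.2  (via SW32)
SW7: 6.1  (via SW34)
SW17: 7.3  (via SW32)
SW16: 8.6  (via SW30)
Shortest route: SW20 → SW32 → SW30 → SW16 = 8.6 hops' cost.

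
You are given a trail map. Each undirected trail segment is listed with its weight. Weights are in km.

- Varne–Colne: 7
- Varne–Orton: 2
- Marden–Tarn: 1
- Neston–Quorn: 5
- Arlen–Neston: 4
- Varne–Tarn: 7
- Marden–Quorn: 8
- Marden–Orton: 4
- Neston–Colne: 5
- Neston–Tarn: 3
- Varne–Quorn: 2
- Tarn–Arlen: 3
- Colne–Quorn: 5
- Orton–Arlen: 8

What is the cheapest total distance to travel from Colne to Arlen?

9 km

Settle nodes by increasing distance from Colne:
Colne: 0
Neston: 5  (via Colne)
Quorn: 5  (via Colne)
Varne: 7  (via Colne)
Tarn: 8  (via Neston)
Marden: 9  (via Tarn)
Arlen: 9  (via Neston)
Shortest route: Colne → Neston → Arlen = 9 km.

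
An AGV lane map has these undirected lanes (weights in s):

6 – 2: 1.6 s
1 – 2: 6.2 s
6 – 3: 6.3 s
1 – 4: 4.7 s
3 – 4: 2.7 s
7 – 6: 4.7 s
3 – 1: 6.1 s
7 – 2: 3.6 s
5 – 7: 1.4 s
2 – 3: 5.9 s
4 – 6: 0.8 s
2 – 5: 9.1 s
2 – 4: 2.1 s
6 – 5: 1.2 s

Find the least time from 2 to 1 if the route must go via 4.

6.8 s

Best 2 to 4: 2 → 4 costing 2.1
Shortest 4→1: 4 → 1 = 4.7
Total via 4: 2.1 + 4.7 = 6.8 s.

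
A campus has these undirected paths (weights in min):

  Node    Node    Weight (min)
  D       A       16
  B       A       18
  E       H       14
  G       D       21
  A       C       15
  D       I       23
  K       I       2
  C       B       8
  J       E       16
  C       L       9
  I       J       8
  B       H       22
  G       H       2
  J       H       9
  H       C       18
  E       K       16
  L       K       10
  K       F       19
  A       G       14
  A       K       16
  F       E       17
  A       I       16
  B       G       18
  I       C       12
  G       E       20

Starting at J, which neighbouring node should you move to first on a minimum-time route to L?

I

Enumerating some paths:
J → H → C → L: 9+18+9 = 36
J → E → K → L: 16+16+10 = 42
J → I → C → L: 8+12+9 = 29
J → I → K → L: 8+2+10 = 20
The minimum is 20 min via J → I → K → L.
So from J the first move is to I.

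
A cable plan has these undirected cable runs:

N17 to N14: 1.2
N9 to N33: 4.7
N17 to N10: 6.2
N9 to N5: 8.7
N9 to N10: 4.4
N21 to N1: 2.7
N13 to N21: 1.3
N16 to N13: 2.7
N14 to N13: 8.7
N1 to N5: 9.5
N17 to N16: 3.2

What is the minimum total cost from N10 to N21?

13.4

Shortest distances from N10:
N10: 0
N9: 4.4  (via N10)
N17: 6.2  (via N10)
N14: 7.4  (via N17)
N33: 9.1  (via N9)
N16: 9.4  (via N17)
N13: 12.1  (via N16)
N5: 13.1  (via N9)
N21: 13.4  (via N13)
Shortest route: N10 → N17 → N16 → N13 → N21 = 13.4.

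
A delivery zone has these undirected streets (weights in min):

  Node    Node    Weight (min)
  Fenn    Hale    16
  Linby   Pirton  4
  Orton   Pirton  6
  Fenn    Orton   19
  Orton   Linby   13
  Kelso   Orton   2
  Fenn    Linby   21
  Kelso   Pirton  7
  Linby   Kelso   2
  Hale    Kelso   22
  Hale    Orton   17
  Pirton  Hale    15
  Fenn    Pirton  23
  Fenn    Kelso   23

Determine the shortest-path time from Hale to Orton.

17 min

Candidate routes:
Hale → Kelso → Orton: 22+2 = 24
Hale → Pirton → Orton: 15+6 = 21
Hale → Orton: 17 = 17
Hale → Pirton → Linby → Kelso → Orton: 15+4+2+2 = 23
The minimum is 17 min via Hale → Orton.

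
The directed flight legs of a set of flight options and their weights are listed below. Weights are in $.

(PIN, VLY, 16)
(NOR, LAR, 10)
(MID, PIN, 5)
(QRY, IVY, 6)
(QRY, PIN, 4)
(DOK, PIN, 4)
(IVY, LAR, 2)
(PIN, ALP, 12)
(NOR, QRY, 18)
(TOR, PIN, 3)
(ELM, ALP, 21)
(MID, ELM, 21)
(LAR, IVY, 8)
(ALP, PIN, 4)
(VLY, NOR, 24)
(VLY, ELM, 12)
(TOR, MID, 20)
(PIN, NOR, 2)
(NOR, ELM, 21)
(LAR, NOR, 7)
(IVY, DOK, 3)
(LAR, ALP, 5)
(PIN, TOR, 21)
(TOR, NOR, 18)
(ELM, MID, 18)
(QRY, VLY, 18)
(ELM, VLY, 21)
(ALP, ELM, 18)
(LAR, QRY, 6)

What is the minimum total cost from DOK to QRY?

Settle nodes by increasing distance from DOK:
DOK: 0
PIN: 4  (via DOK)
NOR: 6  (via PIN)
LAR: 16  (via NOR)
ALP: 16  (via PIN)
VLY: 20  (via PIN)
QRY: 22  (via LAR)
Shortest route: DOK–PIN–NOR–LAR–QRY = $22.

$22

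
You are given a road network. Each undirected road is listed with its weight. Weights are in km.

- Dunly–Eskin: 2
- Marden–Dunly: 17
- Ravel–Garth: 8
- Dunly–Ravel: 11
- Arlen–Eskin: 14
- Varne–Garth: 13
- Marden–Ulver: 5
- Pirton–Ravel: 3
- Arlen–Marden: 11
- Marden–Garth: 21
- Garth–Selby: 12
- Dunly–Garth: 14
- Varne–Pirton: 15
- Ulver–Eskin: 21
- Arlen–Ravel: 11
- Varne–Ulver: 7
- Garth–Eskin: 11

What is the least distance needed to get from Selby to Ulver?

32 km

Shortest distances from Selby:
Selby: 0
Garth: 12  (via Selby)
Ravel: 20  (via Garth)
Pirton: 23  (via Ravel)
Eskin: 23  (via Garth)
Varne: 25  (via Garth)
Dunly: 25  (via Eskin)
Arlen: 31  (via Ravel)
Ulver: 32  (via Varne)
Shortest route: Selby–Garth–Varne–Ulver = 32 km.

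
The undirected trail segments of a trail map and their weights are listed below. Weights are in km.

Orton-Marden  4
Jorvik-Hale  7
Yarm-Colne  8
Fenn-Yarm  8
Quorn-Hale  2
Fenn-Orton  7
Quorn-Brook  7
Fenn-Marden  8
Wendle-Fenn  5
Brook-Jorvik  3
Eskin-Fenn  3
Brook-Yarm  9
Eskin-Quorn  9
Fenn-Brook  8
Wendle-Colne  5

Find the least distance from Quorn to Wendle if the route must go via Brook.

20 km

Shortest Quorn→Brook: Quorn → Brook = 7
Shortest Brook→Wendle: Brook → Fenn → Wendle = 13
Total via Brook: 7 + 13 = 20 km.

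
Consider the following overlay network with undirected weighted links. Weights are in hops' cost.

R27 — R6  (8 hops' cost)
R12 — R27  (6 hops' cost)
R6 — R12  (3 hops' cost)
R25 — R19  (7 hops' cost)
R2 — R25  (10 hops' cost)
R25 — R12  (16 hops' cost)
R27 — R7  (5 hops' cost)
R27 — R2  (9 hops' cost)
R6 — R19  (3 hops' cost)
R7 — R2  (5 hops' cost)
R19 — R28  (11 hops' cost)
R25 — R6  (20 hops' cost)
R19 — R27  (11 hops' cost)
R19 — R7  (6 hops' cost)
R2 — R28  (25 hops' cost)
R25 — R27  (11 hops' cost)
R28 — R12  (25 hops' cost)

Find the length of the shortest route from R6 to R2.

Candidate routes:
R6–R27–R2: 8+9 = 17
R6–R19–R7–R2: 3+6+5 = 14
R6–R27–R7–R2: 8+5+5 = 18
Cheapest is R6–R19–R7–R2 at 14 hops' cost.

14 hops' cost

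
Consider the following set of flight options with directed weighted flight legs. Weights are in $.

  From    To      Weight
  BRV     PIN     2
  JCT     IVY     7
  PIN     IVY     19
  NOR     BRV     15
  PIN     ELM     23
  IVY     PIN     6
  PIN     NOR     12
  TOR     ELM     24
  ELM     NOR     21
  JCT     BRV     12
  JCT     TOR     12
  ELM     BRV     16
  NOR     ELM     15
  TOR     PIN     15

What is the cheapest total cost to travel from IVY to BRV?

Compare a few routes:
IVY–PIN–ELM–BRV: 6+23+16 = 45
IVY–PIN–ELM–NOR–BRV: 6+23+21+15 = 65
IVY–PIN–NOR–BRV: 6+12+15 = 33
IVY–PIN–NOR–ELM–BRV: 6+12+15+16 = 49
The minimum is $33 via IVY–PIN–NOR–BRV.

$33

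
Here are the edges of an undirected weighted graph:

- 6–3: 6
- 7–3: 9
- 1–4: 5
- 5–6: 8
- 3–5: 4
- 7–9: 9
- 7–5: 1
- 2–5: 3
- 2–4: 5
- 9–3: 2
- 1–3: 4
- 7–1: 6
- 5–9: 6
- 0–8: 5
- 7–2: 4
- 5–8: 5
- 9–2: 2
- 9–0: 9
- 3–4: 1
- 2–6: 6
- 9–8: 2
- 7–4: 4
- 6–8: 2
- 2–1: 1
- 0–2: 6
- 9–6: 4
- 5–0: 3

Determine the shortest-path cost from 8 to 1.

Running Dijkstra from 8:
8: 0
6: 2  (via 8)
9: 2  (via 8)
2: 4  (via 9)
3: 4  (via 9)
0: 5  (via 8)
1: 5  (via 2)
Shortest route: 8–9–2–1 = 5.

5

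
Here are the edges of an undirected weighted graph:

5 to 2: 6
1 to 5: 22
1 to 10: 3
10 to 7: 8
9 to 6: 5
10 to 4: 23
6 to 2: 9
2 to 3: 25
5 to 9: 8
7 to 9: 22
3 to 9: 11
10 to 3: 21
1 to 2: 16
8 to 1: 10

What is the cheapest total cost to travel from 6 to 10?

28

Compare a few routes:
6 - 2 - 1 - 10: 9+16+3 = 28
6 - 9 - 7 - 10: 5+22+8 = 35
6 - 9 - 3 - 10: 5+11+21 = 37
Cheapest is 6 - 2 - 1 - 10 at 28.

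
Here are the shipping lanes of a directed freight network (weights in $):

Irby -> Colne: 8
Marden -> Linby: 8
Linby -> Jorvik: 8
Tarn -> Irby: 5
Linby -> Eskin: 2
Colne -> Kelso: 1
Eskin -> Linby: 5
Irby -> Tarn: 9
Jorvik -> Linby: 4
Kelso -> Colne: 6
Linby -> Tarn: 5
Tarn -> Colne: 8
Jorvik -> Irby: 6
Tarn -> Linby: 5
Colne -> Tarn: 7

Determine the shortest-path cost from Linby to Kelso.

$14

Shortest distances from Linby:
Linby: 0
Eskin: 2  (via Linby)
Tarn: 5  (via Linby)
Jorvik: 8  (via Linby)
Irby: 10  (via Tarn)
Colne: 13  (via Tarn)
Kelso: 14  (via Colne)
Shortest route: Linby–Tarn–Colne–Kelso = $14.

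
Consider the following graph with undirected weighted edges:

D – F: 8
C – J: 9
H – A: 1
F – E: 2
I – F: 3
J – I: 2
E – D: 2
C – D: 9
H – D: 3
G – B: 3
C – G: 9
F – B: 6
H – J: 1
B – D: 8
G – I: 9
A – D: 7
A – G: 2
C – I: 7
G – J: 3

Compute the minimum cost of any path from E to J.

6

Settle nodes by increasing distance from E:
E: 0
D: 2  (via E)
F: 2  (via E)
H: 5  (via D)
I: 5  (via F)
A: 6  (via H)
J: 6  (via H)
Shortest route: E → D → H → J = 6.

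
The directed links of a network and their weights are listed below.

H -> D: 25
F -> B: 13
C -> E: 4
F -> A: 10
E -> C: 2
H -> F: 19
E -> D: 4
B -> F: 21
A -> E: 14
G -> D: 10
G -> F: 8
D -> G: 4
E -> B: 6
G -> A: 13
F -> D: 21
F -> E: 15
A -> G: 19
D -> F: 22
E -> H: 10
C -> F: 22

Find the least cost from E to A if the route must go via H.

39

Best E to H: E → H costing 10
Best H to A: H → F → A costing 29
Total via H: 10 + 29 = 39.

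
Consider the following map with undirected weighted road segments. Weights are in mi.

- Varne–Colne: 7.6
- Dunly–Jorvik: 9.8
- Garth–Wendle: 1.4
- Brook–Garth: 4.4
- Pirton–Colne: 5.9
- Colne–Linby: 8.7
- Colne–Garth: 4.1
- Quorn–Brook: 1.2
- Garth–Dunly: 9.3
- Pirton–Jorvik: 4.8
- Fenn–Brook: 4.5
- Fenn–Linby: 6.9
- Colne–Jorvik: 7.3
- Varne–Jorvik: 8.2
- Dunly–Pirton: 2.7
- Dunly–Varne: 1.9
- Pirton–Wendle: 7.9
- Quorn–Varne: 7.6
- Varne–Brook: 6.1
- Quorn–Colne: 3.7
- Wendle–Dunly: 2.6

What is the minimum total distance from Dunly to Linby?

16.8 mi

Running Dijkstra from Dunly:
Dunly: 0
Varne: 1.9  (via Dunly)
Wendle: 2.6  (via Dunly)
Pirton: 2.7  (via Dunly)
Garth: 4  (via Wendle)
Jorvik: 7.5  (via Pirton)
Brook: 8  (via Varne)
Colne: 8.1  (via Garth)
Quorn: 9.2  (via Brook)
Fenn: 12.5  (via Brook)
Linby: 16.8  (via Colne)
Shortest route: Dunly → Wendle → Garth → Colne → Linby = 16.8 mi.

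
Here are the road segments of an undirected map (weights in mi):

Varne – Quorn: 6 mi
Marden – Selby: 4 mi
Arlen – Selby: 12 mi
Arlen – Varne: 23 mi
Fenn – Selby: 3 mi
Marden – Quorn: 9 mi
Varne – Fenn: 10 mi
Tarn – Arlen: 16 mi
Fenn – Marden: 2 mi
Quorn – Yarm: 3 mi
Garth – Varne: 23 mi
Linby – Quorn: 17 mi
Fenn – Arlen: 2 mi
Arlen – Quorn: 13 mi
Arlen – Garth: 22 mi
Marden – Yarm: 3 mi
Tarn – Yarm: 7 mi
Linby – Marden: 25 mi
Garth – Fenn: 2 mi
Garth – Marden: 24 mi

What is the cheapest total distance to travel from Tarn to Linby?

Candidate routes:
Tarn → Arlen → Fenn → Marden → Yarm → Quorn → Linby: 16+2+2+3+3+17 = 43
Tarn → Yarm → Marden → Linby: 7+3+25 = 35
Tarn → Yarm → Marden → Quorn → Linby: 7+3+9+17 = 36
Tarn → Yarm → Quorn → Linby: 7+3+17 = 27
The minimum is 27 mi via Tarn → Yarm → Quorn → Linby.

27 mi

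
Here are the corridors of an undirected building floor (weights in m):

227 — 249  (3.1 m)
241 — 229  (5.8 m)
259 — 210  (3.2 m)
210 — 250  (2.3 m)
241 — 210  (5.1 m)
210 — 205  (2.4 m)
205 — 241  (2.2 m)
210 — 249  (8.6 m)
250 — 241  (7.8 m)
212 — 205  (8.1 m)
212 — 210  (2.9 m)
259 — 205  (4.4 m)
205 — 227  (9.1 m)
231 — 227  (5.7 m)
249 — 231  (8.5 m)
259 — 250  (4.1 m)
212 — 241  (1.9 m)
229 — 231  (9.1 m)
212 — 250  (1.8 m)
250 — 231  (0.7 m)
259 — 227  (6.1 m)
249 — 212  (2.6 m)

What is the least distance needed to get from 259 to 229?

12.4 m

Enumerating some paths:
259 → 250 → 212 → 241 → 229: 4.1+1.8+1.9+5.8 = 13.6
259 → 205 → 241 → 229: 4.4+2.2+5.8 = 12.4
259 → 210 → 205 → 241 → 229: 3.2+2.4+2.2+5.8 = 13.6
Cheapest is 259 → 205 → 241 → 229 at 12.4 m.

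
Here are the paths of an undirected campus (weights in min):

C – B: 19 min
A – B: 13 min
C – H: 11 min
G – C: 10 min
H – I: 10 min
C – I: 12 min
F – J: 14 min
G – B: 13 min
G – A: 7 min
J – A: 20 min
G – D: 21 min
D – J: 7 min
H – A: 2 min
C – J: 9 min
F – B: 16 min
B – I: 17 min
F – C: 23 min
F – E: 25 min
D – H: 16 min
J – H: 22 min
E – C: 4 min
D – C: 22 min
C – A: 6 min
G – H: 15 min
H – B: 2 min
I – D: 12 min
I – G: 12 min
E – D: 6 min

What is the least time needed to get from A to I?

Running Dijkstra from A:
A: 0
H: 2  (via A)
B: 4  (via H)
C: 6  (via A)
G: 7  (via A)
E: 10  (via C)
I: 12  (via H)
Shortest route: A → H → I = 12 min.

12 min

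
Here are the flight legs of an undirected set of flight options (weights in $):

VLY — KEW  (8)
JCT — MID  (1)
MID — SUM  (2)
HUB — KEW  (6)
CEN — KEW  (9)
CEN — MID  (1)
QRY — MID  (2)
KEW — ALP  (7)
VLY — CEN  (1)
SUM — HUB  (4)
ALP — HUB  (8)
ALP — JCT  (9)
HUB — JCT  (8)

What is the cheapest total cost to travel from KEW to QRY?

$12

Enumerating some paths:
KEW → HUB → JCT → MID → QRY: 6+8+1+2 = 17
KEW → ALP → JCT → MID → QRY: 7+9+1+2 = 19
KEW → HUB → SUM → MID → QRY: 6+4+2+2 = 14
KEW → CEN → MID → QRY: 9+1+2 = 12
The minimum is $12 via KEW → CEN → MID → QRY.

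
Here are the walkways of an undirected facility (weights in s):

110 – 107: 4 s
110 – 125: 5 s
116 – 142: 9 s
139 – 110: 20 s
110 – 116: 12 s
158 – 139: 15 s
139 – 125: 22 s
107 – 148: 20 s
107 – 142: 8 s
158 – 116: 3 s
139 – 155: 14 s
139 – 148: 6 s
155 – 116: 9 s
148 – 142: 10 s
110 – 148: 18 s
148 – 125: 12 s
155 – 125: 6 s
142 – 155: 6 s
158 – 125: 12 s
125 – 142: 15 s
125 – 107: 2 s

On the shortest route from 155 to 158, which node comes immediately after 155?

116

Enumerating some paths:
155–142–116–158: 6+9+3 = 18
155–116–158: 9+3 = 12
The minimum is 12 s via 155–116–158.
So from 155 the first move is to 116.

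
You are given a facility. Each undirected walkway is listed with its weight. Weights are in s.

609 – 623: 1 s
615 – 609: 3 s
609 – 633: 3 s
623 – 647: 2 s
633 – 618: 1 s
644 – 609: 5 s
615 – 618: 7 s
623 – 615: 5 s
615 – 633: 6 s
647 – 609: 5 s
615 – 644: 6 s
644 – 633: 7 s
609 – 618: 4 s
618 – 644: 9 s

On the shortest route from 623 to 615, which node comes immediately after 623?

609

Enumerating some paths:
623 - 609 - 633 - 615: 1+3+6 = 10
623 - 615: 5 = 5
623 - 609 - 615: 1+3 = 4
623 - 647 - 609 - 615: 2+5+3 = 10
Cheapest is 623 - 609 - 615 at 4 s.
So from 623 the first move is to 609.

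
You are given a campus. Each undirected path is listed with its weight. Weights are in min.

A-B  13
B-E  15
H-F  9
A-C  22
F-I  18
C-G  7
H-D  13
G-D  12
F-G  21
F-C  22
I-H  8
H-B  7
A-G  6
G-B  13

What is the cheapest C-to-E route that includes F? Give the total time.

Best C to F: C → F costing 22
Shortest F→E: F → H → B → E = 31
Total via F: 22 + 31 = 53 min.

53 min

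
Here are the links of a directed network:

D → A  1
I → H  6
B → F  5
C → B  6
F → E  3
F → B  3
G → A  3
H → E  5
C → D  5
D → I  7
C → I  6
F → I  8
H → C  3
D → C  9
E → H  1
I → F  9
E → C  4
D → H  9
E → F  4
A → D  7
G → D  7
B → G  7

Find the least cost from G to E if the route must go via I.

25

Shortest G→I: G–D–I = 14
Best I to E: I–H–E costing 11
Total via I: 14 + 11 = 25.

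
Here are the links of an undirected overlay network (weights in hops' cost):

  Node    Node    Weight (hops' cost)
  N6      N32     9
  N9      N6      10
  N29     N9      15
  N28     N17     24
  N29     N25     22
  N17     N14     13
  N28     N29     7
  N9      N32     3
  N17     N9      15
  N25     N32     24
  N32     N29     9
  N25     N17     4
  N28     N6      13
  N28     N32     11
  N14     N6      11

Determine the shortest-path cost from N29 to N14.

29 hops' cost

Settle nodes by increasing distance from N29:
N29: 0
N28: 7  (via N29)
N32: 9  (via N29)
N9: 12  (via N32)
N6: 18  (via N32)
N25: 22  (via N29)
N17: 26  (via N25)
N14: 29  (via N6)
Shortest route: N29 → N32 → N6 → N14 = 29 hops' cost.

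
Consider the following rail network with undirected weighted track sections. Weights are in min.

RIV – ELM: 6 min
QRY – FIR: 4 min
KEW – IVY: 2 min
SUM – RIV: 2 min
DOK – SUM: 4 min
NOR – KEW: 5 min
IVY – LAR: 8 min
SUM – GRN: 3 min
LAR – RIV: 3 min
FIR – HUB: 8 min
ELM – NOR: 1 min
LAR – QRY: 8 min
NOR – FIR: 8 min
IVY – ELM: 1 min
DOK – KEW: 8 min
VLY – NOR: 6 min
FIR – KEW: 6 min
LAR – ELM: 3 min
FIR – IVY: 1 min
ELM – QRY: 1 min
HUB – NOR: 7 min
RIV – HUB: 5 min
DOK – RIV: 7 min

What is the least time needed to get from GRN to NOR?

Enumerating some paths:
GRN - SUM - RIV - ELM - NOR: 3+2+6+1 = 12
GRN - SUM - RIV - HUB - NOR: 3+2+5+7 = 17
Cheapest is GRN - SUM - RIV - ELM - NOR at 12 min.

12 min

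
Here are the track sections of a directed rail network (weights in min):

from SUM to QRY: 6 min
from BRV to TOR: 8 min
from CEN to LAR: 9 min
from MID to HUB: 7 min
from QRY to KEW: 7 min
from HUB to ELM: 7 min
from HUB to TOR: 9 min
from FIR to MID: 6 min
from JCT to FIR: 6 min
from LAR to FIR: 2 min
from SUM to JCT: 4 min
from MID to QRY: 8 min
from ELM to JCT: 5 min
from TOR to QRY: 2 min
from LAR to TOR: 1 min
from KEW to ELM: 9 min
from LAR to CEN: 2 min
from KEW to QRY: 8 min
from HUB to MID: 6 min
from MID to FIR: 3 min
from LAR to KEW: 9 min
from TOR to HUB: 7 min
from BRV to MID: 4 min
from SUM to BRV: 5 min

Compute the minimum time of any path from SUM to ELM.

22 min

Running Dijkstra from SUM:
SUM: 0
JCT: 4  (via SUM)
BRV: 5  (via SUM)
QRY: 6  (via SUM)
MID: 9  (via BRV)
FIR: 10  (via JCT)
KEW: 13  (via QRY)
TOR: 13  (via BRV)
HUB: 16  (via MID)
ELM: 22  (via KEW)
Shortest route: SUM → QRY → KEW → ELM = 22 min.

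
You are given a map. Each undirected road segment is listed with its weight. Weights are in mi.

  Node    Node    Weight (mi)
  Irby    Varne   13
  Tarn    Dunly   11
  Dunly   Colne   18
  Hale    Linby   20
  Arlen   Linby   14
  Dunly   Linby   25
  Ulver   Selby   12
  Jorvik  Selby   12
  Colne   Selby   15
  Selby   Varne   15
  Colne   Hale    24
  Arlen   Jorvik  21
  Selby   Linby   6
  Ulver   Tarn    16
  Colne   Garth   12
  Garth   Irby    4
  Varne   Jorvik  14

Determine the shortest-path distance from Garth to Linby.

Candidate routes:
Garth–Irby–Varne–Selby–Linby: 4+13+15+6 = 38
Garth–Colne–Dunly–Linby: 12+18+25 = 55
Garth–Colne–Selby–Linby: 12+15+6 = 33
Garth–Irby–Varne–Jorvik–Selby–Linby: 4+13+14+12+6 = 49
The minimum is 33 mi via Garth–Colne–Selby–Linby.

33 mi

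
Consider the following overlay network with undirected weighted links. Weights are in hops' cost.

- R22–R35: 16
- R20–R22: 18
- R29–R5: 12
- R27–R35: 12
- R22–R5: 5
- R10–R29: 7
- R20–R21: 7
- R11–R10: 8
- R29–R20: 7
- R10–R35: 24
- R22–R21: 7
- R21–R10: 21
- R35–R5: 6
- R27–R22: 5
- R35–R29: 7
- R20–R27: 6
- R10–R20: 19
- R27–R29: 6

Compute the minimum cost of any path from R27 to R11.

Enumerating some paths:
R27 → R29 → R10 → R11: 6+7+8 = 21
R27 → R20 → R29 → R10 → R11: 6+7+7+8 = 28
The minimum is 21 hops' cost via R27 → R29 → R10 → R11.

21 hops' cost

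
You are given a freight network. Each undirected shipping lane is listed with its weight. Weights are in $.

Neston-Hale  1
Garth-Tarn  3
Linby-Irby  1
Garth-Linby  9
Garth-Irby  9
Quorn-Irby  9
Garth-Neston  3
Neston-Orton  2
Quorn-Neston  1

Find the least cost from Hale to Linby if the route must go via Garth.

Best Hale to Garth: Hale–Neston–Garth costing 4
Shortest Garth→Linby: Garth–Linby = 9
Total via Garth: 4 + 9 = $13.

$13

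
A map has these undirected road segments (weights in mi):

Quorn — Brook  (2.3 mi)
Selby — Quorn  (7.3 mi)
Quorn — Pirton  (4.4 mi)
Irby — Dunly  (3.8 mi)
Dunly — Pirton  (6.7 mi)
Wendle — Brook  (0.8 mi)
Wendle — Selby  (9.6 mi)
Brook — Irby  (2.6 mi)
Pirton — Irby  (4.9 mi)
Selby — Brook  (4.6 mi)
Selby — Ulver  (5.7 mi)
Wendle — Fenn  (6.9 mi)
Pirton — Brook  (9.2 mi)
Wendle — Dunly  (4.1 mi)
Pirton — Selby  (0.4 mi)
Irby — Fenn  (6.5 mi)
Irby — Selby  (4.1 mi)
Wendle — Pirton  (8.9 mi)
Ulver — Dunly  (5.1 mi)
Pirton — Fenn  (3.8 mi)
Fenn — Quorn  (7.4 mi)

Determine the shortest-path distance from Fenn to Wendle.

6.9 mi

Running Dijkstra from Fenn:
Fenn: 0
Pirton: 3.8  (via Fenn)
Selby: 4.2  (via Pirton)
Irby: 6.5  (via Fenn)
Wendle: 6.9  (via Fenn)
Shortest route: Fenn–Wendle = 6.9 mi.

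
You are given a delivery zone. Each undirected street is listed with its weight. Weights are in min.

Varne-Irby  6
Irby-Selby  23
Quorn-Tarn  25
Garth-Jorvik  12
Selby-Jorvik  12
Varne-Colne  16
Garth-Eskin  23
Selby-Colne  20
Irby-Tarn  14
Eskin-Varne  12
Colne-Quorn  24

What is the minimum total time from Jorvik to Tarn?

Candidate routes:
Jorvik → Selby → Irby → Tarn: 12+23+14 = 49
Jorvik → Garth → Eskin → Varne → Irby → Tarn: 12+23+12+6+14 = 67
The minimum is 49 min via Jorvik → Selby → Irby → Tarn.

49 min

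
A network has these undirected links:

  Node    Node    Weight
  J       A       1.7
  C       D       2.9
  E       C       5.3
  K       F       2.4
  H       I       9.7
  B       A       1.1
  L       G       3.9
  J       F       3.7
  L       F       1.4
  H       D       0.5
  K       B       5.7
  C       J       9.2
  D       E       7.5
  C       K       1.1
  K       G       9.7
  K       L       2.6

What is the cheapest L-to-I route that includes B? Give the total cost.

Shortest L→B: L → F → J → A → B = 7.9
Shortest B→I: B → K → C → D → H → I = 19.9
Total via B: 7.9 + 19.9 = 27.8.

27.8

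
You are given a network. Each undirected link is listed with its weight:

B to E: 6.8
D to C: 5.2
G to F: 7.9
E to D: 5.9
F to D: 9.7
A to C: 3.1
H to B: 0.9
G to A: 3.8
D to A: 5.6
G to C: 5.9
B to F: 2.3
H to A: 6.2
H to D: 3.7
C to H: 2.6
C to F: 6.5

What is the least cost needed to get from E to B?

Enumerating some paths:
E–B: 6.8 = 6.8
E–D–C–H–B: 5.9+5.2+2.6+0.9 = 14.6
E–D–H–B: 5.9+3.7+0.9 = 10.5
Cheapest is E–B at 6.8.

6.8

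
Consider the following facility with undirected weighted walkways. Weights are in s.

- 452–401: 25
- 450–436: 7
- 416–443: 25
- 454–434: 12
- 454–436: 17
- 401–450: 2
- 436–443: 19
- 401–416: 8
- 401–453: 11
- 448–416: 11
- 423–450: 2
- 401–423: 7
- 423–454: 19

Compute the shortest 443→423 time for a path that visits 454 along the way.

55 s

Shortest 443→454: 443–436–454 = 36
Shortest 454→423: 454–423 = 19
Total via 454: 36 + 19 = 55 s.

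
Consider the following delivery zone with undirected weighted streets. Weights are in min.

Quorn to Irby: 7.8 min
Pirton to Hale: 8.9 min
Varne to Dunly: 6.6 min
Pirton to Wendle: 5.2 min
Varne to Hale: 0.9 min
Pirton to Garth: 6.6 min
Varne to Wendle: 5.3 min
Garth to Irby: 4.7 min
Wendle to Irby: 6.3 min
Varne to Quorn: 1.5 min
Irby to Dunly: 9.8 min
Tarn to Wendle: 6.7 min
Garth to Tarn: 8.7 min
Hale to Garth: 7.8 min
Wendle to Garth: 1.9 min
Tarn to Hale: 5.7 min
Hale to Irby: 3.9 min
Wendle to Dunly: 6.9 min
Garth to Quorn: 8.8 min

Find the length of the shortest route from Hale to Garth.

7.8 min

Settle nodes by increasing distance from Hale:
Hale: 0
Varne: 0.9  (via Hale)
Quorn: 2.4  (via Varne)
Irby: 3.9  (via Hale)
Tarn: 5.7  (via Hale)
Wendle: 6.2  (via Varne)
Dunly: 7.5  (via Varne)
Garth: 7.8  (via Hale)
Shortest route: Hale–Garth = 7.8 min.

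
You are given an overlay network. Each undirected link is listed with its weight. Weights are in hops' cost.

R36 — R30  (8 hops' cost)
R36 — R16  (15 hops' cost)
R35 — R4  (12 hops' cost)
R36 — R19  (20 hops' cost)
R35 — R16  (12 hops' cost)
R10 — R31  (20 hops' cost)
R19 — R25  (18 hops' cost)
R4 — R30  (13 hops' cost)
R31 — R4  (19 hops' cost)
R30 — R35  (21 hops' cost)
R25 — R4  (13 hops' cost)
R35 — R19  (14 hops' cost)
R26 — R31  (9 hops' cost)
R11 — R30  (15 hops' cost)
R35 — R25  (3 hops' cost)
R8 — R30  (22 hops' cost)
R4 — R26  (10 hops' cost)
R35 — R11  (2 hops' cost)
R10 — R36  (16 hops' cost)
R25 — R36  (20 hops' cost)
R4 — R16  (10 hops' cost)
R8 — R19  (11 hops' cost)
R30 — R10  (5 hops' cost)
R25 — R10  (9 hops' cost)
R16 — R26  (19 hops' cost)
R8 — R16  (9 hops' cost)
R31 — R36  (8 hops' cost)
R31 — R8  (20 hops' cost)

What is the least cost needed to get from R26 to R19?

Running Dijkstra from R26:
R26: 0
R31: 9  (via R26)
R4: 10  (via R26)
R36: 17  (via R31)
R16: 19  (via R26)
R35: 22  (via R4)
R30: 23  (via R4)
R25: 23  (via R4)
R11: 24  (via R35)
R8: 28  (via R16)
R10: 28  (via R30)
R19: 36  (via R35)
Shortest route: R26–R4–R35–R19 = 36 hops' cost.

36 hops' cost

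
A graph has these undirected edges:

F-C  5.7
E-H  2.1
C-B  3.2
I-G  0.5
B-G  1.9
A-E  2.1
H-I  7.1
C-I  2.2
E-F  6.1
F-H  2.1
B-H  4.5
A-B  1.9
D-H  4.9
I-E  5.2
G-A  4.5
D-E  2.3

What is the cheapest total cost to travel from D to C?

9.5

Settle nodes by increasing distance from D:
D: 0
E: 2.3  (via D)
A: 4.4  (via E)
H: 4.4  (via E)
B: 6.3  (via A)
F: 6.5  (via H)
I: 7.5  (via E)
G: 8  (via I)
C: 9.5  (via B)
Shortest route: D–E–A–B–C = 9.5.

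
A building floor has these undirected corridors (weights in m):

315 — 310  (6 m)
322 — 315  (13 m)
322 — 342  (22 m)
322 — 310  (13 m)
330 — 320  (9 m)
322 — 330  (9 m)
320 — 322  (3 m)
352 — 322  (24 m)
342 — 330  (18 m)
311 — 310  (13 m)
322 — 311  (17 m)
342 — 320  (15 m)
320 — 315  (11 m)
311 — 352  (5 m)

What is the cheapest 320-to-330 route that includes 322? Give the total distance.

12 m

Shortest 320→322: 320–322 = 3
Shortest 322→330: 322–330 = 9
Total via 322: 3 + 9 = 12 m.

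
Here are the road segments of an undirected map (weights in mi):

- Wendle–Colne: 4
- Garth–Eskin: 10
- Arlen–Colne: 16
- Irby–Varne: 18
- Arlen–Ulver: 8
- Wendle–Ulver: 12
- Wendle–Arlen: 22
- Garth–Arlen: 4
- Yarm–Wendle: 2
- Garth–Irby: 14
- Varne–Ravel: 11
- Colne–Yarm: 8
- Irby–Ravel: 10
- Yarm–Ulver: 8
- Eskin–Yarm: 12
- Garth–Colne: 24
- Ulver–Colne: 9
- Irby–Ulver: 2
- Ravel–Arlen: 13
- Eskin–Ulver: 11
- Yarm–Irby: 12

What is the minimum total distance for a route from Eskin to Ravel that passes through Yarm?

Best Eskin to Yarm: Eskin → Yarm costing 12
Best Yarm to Ravel: Yarm → Ulver → Irby → Ravel costing 20
Total via Yarm: 12 + 20 = 32 mi.

32 mi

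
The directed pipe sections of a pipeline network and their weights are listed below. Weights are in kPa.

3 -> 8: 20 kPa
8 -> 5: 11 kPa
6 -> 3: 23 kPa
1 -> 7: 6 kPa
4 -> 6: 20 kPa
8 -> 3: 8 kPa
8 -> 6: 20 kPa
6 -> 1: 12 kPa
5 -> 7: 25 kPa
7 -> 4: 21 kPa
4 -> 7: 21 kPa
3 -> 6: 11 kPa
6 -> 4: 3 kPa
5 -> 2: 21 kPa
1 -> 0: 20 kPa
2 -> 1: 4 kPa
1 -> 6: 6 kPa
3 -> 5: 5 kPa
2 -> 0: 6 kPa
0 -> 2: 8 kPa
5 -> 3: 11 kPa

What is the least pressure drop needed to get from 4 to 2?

60 kPa

Enumerating some paths:
4–6–1–0–2: 20+12+20+8 = 60
4–6–3–5–2: 20+23+5+21 = 69
4–6–3–8–5–2: 20+23+20+11+21 = 95
Cheapest is 4–6–1–0–2 at 60 kPa.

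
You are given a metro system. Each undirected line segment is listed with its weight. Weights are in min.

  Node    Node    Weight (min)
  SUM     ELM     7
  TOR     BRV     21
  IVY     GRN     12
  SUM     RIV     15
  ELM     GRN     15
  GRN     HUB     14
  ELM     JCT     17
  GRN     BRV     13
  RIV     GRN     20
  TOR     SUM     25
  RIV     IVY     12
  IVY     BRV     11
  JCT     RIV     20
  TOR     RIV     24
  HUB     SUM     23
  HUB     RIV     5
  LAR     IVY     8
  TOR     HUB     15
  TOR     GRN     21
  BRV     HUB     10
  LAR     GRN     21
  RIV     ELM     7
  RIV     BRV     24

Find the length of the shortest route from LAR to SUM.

34 min

Shortest distances from LAR:
LAR: 0
IVY: 8  (via LAR)
BRV: 19  (via IVY)
RIV: 20  (via IVY)
GRN: 20  (via IVY)
HUB: 25  (via RIV)
ELM: 27  (via RIV)
SUM: 34  (via ELM)
Shortest route: LAR–IVY–RIV–ELM–SUM = 34 min.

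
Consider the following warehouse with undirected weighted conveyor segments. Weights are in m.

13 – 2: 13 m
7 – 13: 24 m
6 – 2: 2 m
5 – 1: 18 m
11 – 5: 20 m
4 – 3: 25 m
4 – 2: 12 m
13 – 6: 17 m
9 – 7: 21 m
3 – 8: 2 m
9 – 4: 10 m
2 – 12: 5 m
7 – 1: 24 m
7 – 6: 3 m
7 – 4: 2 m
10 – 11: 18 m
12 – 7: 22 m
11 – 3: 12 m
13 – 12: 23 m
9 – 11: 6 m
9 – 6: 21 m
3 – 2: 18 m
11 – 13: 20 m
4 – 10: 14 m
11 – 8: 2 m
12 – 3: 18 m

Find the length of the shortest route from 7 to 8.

Shortest distances from 7:
7: 0
4: 2  (via 7)
6: 3  (via 7)
2: 5  (via 6)
12: 10  (via 2)
9: 12  (via 4)
10: 16  (via 4)
11: 18  (via 9)
13: 18  (via 2)
8: 20  (via 11)
Shortest route: 7–4–9–11–8 = 20 m.

20 m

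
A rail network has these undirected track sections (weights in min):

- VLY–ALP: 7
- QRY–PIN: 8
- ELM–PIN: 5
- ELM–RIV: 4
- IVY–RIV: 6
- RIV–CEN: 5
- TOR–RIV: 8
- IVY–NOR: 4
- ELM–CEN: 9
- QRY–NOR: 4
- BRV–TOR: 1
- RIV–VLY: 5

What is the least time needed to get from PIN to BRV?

18 min

Running Dijkstra from PIN:
PIN: 0
ELM: 5  (via PIN)
QRY: 8  (via PIN)
RIV: 9  (via ELM)
NOR: 12  (via QRY)
CEN: 14  (via ELM)
VLY: 14  (via RIV)
IVY: 15  (via RIV)
TOR: 17  (via RIV)
BRV: 18  (via TOR)
Shortest route: PIN–ELM–RIV–TOR–BRV = 18 min.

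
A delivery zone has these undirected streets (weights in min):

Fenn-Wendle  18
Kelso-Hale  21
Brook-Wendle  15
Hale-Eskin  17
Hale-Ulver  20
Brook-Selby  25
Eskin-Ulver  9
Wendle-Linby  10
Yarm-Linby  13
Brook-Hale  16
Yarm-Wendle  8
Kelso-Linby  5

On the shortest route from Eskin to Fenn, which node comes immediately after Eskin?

Compare a few routes:
Eskin - Hale - Kelso - Linby - Wendle - Fenn: 17+21+5+10+18 = 71
Eskin - Hale - Brook - Wendle - Fenn: 17+16+15+18 = 66
Eskin - Ulver - Hale - Brook - Wendle - Fenn: 9+20+16+15+18 = 78
The minimum is 66 min via Eskin - Hale - Brook - Wendle - Fenn.
So from Eskin the first move is to Hale.

Hale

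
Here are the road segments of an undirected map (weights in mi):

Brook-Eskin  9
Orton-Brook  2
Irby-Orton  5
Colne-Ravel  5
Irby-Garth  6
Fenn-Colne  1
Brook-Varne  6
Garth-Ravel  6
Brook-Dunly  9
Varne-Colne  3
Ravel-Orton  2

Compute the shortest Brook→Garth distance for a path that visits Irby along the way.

13 mi

Shortest Brook→Irby: Brook–Orton–Irby = 7
Shortest Irby→Garth: Irby–Garth = 6
Total via Irby: 7 + 6 = 13 mi.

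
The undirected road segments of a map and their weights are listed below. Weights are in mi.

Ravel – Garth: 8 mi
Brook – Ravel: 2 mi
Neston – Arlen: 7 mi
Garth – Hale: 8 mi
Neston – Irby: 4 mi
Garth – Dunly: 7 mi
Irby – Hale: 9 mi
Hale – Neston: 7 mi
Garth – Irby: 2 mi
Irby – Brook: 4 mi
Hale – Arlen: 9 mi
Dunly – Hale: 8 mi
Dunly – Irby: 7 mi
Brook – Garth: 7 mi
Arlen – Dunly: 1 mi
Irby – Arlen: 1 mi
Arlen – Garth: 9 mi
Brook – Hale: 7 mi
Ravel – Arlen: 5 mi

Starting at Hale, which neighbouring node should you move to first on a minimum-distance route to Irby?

Compare a few routes:
Hale → Arlen → Irby: 9+1 = 10
Hale → Irby: 9 = 9
Hale → Garth → Irby: 8+2 = 10
The minimum is 9 mi via Hale → Irby.
So from Hale the first move is to Irby.

Irby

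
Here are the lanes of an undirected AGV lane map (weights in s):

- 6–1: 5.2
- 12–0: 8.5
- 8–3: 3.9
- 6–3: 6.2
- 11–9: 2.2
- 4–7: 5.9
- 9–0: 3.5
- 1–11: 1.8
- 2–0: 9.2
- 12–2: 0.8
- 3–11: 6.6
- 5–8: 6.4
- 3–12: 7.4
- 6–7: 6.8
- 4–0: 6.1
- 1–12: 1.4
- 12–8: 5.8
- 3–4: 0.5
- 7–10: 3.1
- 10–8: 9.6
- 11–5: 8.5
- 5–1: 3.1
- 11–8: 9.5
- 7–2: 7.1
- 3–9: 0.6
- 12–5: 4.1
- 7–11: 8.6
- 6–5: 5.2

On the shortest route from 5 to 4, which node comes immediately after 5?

Enumerating some paths:
5–11–9–3–4: 8.5+2.2+0.6+0.5 = 11.8
5–12–1–11–9–3–4: 4.1+1.4+1.8+2.2+0.6+0.5 = 10.6
5–8–3–4: 6.4+3.9+0.5 = 10.8
5–1–11–9–3–4: 3.1+1.8+2.2+0.6+0.5 = 8.2
The minimum is 8.2 s via 5–1–11–9–3–4.
So from 5 the first move is to 1.

1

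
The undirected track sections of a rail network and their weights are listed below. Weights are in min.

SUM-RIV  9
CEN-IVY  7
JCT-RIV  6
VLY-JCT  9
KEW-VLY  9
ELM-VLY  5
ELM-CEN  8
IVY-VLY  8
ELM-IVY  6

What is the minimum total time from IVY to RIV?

23 min

Settle nodes by increasing distance from IVY:
IVY: 0
ELM: 6  (via IVY)
CEN: 7  (via IVY)
VLY: 8  (via IVY)
KEW: 17  (via VLY)
JCT: 17  (via VLY)
RIV: 23  (via JCT)
Shortest route: IVY → VLY → JCT → RIV = 23 min.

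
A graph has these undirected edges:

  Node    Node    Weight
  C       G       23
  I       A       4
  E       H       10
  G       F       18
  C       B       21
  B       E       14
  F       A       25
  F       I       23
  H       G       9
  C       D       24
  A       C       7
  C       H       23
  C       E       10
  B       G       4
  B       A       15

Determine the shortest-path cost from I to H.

31

Shortest distances from I:
I: 0
A: 4  (via I)
C: 11  (via A)
B: 19  (via A)
E: 21  (via C)
F: 23  (via I)
G: 23  (via B)
H: 31  (via E)
Shortest route: I–A–C–E–H = 31.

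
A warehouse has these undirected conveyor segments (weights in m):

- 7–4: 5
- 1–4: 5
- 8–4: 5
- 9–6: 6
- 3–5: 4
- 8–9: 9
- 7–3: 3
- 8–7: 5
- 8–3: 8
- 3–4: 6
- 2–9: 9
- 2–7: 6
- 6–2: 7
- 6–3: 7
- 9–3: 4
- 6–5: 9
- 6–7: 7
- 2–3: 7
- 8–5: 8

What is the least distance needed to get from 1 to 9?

Settle nodes by increasing distance from 1:
1: 0
4: 5  (via 1)
7: 10  (via 4)
8: 10  (via 4)
3: 11  (via 4)
5: 15  (via 3)
9: 15  (via 3)
Shortest route: 1 → 4 → 3 → 9 = 15 m.

15 m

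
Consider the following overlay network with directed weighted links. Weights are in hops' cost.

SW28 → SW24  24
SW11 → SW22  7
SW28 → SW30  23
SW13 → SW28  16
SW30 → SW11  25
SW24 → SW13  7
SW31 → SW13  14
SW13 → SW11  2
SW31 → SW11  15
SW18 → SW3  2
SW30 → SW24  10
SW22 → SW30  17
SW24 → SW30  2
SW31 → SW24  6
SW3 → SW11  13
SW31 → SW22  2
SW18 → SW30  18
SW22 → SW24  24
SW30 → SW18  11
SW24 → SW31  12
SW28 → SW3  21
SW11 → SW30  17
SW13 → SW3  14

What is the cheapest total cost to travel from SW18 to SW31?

40 hops' cost

Running Dijkstra from SW18:
SW18: 0
SW3: 2  (via SW18)
SW11: 15  (via SW3)
SW30: 18  (via SW18)
SW22: 22  (via SW11)
SW24: 28  (via SW30)
SW13: 35  (via SW24)
SW31: 40  (via SW24)
Shortest route: SW18 → SW30 → SW24 → SW31 = 40 hops' cost.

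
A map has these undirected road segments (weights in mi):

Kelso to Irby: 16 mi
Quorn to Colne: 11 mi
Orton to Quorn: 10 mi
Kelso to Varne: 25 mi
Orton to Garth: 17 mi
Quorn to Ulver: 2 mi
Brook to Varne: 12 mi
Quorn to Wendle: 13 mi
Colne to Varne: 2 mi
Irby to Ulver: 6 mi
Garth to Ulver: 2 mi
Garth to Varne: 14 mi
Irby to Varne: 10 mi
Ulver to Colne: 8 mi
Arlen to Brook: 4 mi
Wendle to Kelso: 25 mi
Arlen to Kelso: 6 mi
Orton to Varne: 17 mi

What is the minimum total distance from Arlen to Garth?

Enumerating some paths:
Arlen–Kelso–Irby–Ulver–Garth: 6+16+6+2 = 30
Arlen–Brook–Varne–Colne–Quorn–Ulver–Garth: 4+12+2+11+2+2 = 33
Arlen–Brook–Varne–Garth: 4+12+14 = 30
Arlen–Brook–Varne–Colne–Ulver–Garth: 4+12+2+8+2 = 28
The minimum is 28 mi via Arlen–Brook–Varne–Colne–Ulver–Garth.

28 mi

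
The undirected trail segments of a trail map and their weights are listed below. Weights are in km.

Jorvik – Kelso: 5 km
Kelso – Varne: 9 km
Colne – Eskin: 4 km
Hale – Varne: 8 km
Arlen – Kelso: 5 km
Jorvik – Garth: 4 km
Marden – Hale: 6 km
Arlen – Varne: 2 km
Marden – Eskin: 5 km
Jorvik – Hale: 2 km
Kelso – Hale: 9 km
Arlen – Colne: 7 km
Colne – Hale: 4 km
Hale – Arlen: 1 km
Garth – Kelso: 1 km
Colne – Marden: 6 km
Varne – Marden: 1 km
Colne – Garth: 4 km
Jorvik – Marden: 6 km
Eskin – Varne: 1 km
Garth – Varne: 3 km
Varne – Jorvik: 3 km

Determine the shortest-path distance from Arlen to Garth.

5 km

Enumerating some paths:
Arlen → Varne → Garth: 2+3 = 5
Arlen → Hale → Jorvik → Garth: 1+2+4 = 7
Arlen → Kelso → Garth: 5+1 = 6
The minimum is 5 km via Arlen → Varne → Garth.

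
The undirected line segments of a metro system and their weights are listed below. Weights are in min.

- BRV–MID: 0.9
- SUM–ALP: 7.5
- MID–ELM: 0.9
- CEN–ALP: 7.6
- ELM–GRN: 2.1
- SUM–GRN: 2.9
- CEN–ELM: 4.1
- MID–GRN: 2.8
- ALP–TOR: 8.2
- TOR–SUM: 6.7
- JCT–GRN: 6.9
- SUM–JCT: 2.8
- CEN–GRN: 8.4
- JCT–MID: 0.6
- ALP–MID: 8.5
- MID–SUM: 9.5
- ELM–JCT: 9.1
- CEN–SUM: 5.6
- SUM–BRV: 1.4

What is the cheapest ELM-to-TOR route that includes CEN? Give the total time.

16.4 min

Shortest ELM→CEN: ELM–CEN = 4.1
Best CEN to TOR: CEN–SUM–TOR costing 12.3
Total via CEN: 4.1 + 12.3 = 16.4 min.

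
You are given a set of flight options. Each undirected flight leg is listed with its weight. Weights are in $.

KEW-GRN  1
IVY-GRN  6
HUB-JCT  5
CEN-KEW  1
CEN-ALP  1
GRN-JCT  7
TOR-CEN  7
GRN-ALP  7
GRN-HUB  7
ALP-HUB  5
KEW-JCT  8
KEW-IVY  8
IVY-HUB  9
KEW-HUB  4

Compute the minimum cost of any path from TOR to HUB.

$12

Shortest distances from TOR:
TOR: 0
CEN: 7  (via TOR)
KEW: 8  (via CEN)
ALP: 8  (via CEN)
GRN: 9  (via KEW)
HUB: 12  (via KEW)
Shortest route: TOR → CEN → KEW → HUB = $12.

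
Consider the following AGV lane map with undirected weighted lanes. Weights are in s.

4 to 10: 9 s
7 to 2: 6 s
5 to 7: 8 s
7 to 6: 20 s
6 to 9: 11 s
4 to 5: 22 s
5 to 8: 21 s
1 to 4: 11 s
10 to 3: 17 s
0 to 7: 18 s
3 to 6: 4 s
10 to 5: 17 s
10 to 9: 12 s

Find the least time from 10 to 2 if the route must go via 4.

Shortest 10→4: 10–4 = 9
Best 4 to 2: 4–5–7–2 costing 36
Total via 4: 9 + 36 = 45 s.

45 s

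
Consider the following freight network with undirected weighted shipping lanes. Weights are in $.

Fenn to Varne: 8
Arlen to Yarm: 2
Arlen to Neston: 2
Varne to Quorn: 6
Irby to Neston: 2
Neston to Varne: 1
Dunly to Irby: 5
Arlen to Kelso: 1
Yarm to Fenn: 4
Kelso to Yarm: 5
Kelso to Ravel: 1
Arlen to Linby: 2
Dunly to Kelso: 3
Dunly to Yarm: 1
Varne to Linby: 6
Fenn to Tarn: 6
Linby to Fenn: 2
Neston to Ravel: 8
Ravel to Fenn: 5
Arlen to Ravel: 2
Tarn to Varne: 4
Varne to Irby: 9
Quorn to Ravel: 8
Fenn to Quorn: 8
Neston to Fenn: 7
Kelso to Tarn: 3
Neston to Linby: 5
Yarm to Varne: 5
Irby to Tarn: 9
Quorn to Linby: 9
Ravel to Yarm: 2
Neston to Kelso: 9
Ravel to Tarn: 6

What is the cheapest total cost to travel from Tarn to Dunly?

$6

Settle nodes by increasing distance from Tarn:
Tarn: 0
Kelso: 3  (via Tarn)
Arlen: 4  (via Kelso)
Varne: 4  (via Tarn)
Ravel: 4  (via Kelso)
Neston: 5  (via Varne)
Fenn: 6  (via Tarn)
Yarm: 6  (via Arlen)
Dunly: 6  (via Kelso)
Shortest route: Tarn–Kelso–Dunly = $6.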